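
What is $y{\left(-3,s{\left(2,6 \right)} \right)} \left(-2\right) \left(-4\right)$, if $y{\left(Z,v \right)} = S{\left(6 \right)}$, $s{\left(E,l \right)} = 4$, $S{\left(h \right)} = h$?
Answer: $48$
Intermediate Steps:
$y{\left(Z,v \right)} = 6$
$y{\left(-3,s{\left(2,6 \right)} \right)} \left(-2\right) \left(-4\right) = 6 \left(-2\right) \left(-4\right) = \left(-12\right) \left(-4\right) = 48$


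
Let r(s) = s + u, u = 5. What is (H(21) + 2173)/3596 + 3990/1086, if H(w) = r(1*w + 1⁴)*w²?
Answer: 1234955/162719 ≈ 7.5895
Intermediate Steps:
r(s) = 5 + s (r(s) = s + 5 = 5 + s)
H(w) = w²*(6 + w) (H(w) = (5 + (1*w + 1⁴))*w² = (5 + (w + 1))*w² = (5 + (1 + w))*w² = (6 + w)*w² = w²*(6 + w))
(H(21) + 2173)/3596 + 3990/1086 = (21²*(6 + 21) + 2173)/3596 + 3990/1086 = (441*27 + 2173)*(1/3596) + 3990*(1/1086) = (11907 + 2173)*(1/3596) + 665/181 = 14080*(1/3596) + 665/181 = 3520/899 + 665/181 = 1234955/162719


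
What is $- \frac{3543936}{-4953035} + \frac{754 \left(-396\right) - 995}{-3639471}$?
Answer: $\frac{14381877570121}{18026427244485} \approx 0.79782$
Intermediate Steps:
$- \frac{3543936}{-4953035} + \frac{754 \left(-396\right) - 995}{-3639471} = \left(-3543936\right) \left(- \frac{1}{4953035}\right) + \left(-298584 - 995\right) \left(- \frac{1}{3639471}\right) = \frac{3543936}{4953035} - - \frac{299579}{3639471} = \frac{3543936}{4953035} + \frac{299579}{3639471} = \frac{14381877570121}{18026427244485}$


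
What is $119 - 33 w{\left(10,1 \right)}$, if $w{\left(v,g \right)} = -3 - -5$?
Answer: $53$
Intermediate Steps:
$w{\left(v,g \right)} = 2$ ($w{\left(v,g \right)} = -3 + 5 = 2$)
$119 - 33 w{\left(10,1 \right)} = 119 - 66 = 53$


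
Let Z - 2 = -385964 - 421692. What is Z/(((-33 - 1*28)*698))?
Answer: 403827/21289 ≈ 18.969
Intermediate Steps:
Z = -807654 (Z = 2 + (-385964 - 421692) = 2 - 807656 = -807654)
Z/(((-33 - 1*28)*698)) = -807654*1/(698*(-33 - 1*28)) = -807654*1/(698*(-33 - 28)) = -807654/((-61*698)) = -807654/(-42578) = -807654*(-1/42578) = 403827/21289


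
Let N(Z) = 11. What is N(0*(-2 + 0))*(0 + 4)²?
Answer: 176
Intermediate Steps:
N(0*(-2 + 0))*(0 + 4)² = 11*(0 + 4)² = 11*4² = 11*16 = 176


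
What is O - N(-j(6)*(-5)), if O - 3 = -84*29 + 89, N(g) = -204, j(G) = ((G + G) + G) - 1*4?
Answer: -2140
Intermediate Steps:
j(G) = -4 + 3*G (j(G) = (2*G + G) - 4 = 3*G - 4 = -4 + 3*G)
O = -2344 (O = 3 + (-84*29 + 89) = 3 + (-2436 + 89) = 3 - 2347 = -2344)
O - N(-j(6)*(-5)) = -2344 - 1*(-204) = -2344 + 204 = -2140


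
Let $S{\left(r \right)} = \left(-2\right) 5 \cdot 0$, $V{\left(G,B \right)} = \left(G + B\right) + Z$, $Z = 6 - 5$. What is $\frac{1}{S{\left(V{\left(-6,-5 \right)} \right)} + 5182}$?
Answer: $\frac{1}{5182} \approx 0.00019298$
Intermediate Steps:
$Z = 1$ ($Z = 6 - 5 = 1$)
$V{\left(G,B \right)} = 1 + B + G$ ($V{\left(G,B \right)} = \left(G + B\right) + 1 = \left(B + G\right) + 1 = 1 + B + G$)
$S{\left(r \right)} = 0$ ($S{\left(r \right)} = \left(-10\right) 0 = 0$)
$\frac{1}{S{\left(V{\left(-6,-5 \right)} \right)} + 5182} = \frac{1}{0 + 5182} = \frac{1}{5182}$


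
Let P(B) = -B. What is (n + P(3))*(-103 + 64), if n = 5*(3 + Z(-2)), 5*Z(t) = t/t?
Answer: -507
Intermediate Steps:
Z(t) = 1/5 (Z(t) = (t/t)/5 = (1/5)*1 = 1/5)
n = 16 (n = 5*(3 + 1/5) = 5*(16/5) = 16)
(n + P(3))*(-103 + 64) = (16 - 1*3)*(-103 + 64) = (16 - 3)*(-39) = 13*(-39) = -507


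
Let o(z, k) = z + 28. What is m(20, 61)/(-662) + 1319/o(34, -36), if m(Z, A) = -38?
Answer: 437767/20522 ≈ 21.332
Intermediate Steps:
o(z, k) = 28 + z
m(20, 61)/(-662) + 1319/o(34, -36) = -38/(-662) + 1319/(28 + 34) = -38*(-1/662) + 1319/62 = 19/331 + 1319*(1/62) = 19/331 + 1319/62 = 437767/20522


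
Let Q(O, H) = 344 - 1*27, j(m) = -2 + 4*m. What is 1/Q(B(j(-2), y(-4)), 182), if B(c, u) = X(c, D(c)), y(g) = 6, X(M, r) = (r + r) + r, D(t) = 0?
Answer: 1/317 ≈ 0.0031546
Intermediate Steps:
X(M, r) = 3*r (X(M, r) = 2*r + r = 3*r)
B(c, u) = 0 (B(c, u) = 3*0 = 0)
Q(O, H) = 317 (Q(O, H) = 344 - 27 = 317)
1/Q(B(j(-2), y(-4)), 182) = 1/317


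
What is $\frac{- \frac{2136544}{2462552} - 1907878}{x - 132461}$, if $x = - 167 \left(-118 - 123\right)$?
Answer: $\frac{97880227525}{4730870211} \approx 20.69$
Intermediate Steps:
$x = 40247$ ($x = - 167 \left(-118 + \left(-392 + 269\right)\right) = - 167 \left(-118 - 123\right) = \left(-167\right) \left(-241\right) = 40247$)
$\frac{- \frac{2136544}{2462552} - 1907878}{x - 132461} = \frac{- \frac{2136544}{2462552} - 1907878}{40247 - 132461} = \frac{\left(-2136544\right) \frac{1}{2462552} - 1907878}{-92214} = \left(- \frac{267068}{307819} - 1907878\right) \left(- \frac{1}{92214}\right) = \left(- \frac{587281365150}{307819}\right) \left(- \frac{1}{92214}\right) = \frac{97880227525}{4730870211}$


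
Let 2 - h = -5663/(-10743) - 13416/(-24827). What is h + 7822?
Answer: 2086504867475/266716461 ≈ 7822.9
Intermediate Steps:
h = 248709533/266716461 (h = 2 - (-5663/(-10743) - 13416/(-24827)) = 2 - (-5663*(-1/10743) - 13416*(-1/24827)) = 2 - (5663/10743 + 13416/24827) = 2 - 1*284723389/266716461 = 2 - 284723389/266716461 = 248709533/266716461 ≈ 0.93249)
h + 7822 = 248709533/266716461 + 7822 = 2086504867475/266716461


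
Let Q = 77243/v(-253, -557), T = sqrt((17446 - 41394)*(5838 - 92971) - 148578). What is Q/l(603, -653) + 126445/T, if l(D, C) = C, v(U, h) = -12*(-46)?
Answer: -77243/360456 + 126445*sqrt(2086512506)/2086512506 ≈ 2.5539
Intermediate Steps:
v(U, h) = 552
T = sqrt(2086512506) (T = sqrt(-23948*(-87133) - 148578) = sqrt(2086661084 - 148578) = sqrt(2086512506) ≈ 45678.)
Q = 77243/552 ≈ 139.93
Q/l(603, -653) + 126445/T = (77243/552)/(-653) + 126445/(sqrt(2086512506)) = (77243/552)*(-1/653) + 126445*(sqrt(2086512506)/2086512506) = -77243/360456 + 126445*sqrt(2086512506)/2086512506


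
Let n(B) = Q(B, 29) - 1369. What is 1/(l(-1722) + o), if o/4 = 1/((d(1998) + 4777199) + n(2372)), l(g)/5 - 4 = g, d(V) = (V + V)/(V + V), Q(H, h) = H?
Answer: -4778203/41044763766 ≈ -0.00011641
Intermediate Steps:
d(V) = 1 (d(V) = (2*V)/((2*V)) = (2*V)*(1/(2*V)) = 1)
n(B) = -1369 + B (n(B) = B - 1369 = -1369 + B)
l(g) = 20 + 5*g
o = 4/4778203 (o = 4/((1 + 4777199) + (-1369 + 2372)) = 4/(4777200 + 1003) = 4/4778203 ≈ 8.3713e-7)
1/(l(-1722) + o) = 1/((20 + 5*(-1722)) + 4/4778203) = 1/((20 - 8610) + 4/4778203) = 1/(-8590 + 4/4778203) = 1/(-41044763766/4778203) = -4778203/41044763766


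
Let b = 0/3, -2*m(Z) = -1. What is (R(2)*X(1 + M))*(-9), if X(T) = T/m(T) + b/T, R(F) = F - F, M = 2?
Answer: 0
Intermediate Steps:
m(Z) = 1/2 (m(Z) = -1/2*(-1) = 1/2)
b = 0 (b = 0*(1/3) = 0)
R(F) = 0
X(T) = 2*T (X(T) = T/(1/2) + 0/T = T*2 + 0 = 2*T + 0 = 2*T)
(R(2)*X(1 + M))*(-9) = (0*(2*(1 + 2)))*(-9) = (0*(2*3))*(-9) = (0*6)*(-9) = 0*(-9) = 0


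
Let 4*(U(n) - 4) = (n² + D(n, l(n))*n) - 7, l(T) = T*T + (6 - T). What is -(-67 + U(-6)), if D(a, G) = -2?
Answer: 211/4 ≈ 52.750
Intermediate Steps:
l(T) = 6 + T² - T (l(T) = T² + (6 - T) = 6 + T² - T)
U(n) = 9/4 - n/2 + n²/4 (U(n) = 4 + ((n² - 2*n) - 7)/4 = 4 + (-7 + n² - 2*n)/4 = 4 + (-7/4 - n/2 + n²/4) = 9/4 - n/2 + n²/4)
-(-67 + U(-6)) = -(-67 + (9/4 - ½*(-6) + (¼)*(-6)²)) = -(-67 + (9/4 + 3 + (¼)*36)) = -(-67 + (9/4 + 3 + 9)) = -(-67 + 57/4) = -1*(-211/4) = 211/4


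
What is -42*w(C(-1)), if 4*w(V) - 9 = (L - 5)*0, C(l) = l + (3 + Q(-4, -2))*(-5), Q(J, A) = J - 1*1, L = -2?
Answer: -189/2 ≈ -94.500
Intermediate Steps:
Q(J, A) = -1 + J (Q(J, A) = J - 1 = -1 + J)
C(l) = 10 + l (C(l) = l + (3 + (-1 - 4))*(-5) = l + (3 - 5)*(-5) = l - 2*(-5) = l + 10 = 10 + l)
w(V) = 9/4 (w(V) = 9/4 + ((-2 - 5)*0)/4 = 9/4 + (-7*0)/4 = 9/4 + (1/4)*0 = 9/4 + 0 = 9/4)
-42*w(C(-1)) = -42*9/4 = -189/2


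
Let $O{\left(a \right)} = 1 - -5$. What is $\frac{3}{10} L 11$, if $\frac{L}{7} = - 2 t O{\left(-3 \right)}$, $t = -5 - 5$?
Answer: $2772$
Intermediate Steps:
$t = -10$
$O{\left(a \right)} = 6$ ($O{\left(a \right)} = 1 + 5 = 6$)
$L = 840$ ($L = 7 \left(-2\right) \left(-10\right) 6 = 7 \cdot 20 \cdot 6 = 7 \cdot 120 = 840$)
$\frac{3}{10} L 11 = \frac{3}{10} \cdot 840 \cdot 11 = 252 \cdot 11 = 2772$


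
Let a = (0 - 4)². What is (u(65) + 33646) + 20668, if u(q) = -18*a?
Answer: 54026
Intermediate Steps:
a = 16 (a = (-4)² = 16)
u(q) = -288 (u(q) = -18*16 = -288)
(u(65) + 33646) + 20668 = (-288 + 33646) + 20668 = 33358 + 20668 = 54026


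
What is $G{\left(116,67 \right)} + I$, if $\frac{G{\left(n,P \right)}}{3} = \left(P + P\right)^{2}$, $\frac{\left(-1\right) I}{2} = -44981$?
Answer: $143830$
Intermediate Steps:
$I = 89962$ ($I = \left(-2\right) \left(-44981\right) = 89962$)
$G{\left(n,P \right)} = 12 P^{2}$ ($G{\left(n,P \right)} = 3 \left(P + P\right)^{2} = 3 \left(2 P\right)^{2} = 3 \cdot 4 P^{2} = 12 P^{2}$)
$G{\left(116,67 \right)} + I = 12 \cdot 67^{2} + 89962 = 12 \cdot 4489 + 89962 = 53868 + 89962 = 143830$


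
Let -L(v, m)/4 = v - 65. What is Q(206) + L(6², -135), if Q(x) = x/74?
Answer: 4395/37 ≈ 118.78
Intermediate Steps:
Q(x) = x/74 (Q(x) = x*(1/74) = x/74)
L(v, m) = 260 - 4*v (L(v, m) = -4*(v - 65) = -4*(-65 + v) = 260 - 4*v)
Q(206) + L(6², -135) = (1/74)*206 + (260 - 4*6²) = 103/37 + (260 - 4*36) = 103/37 + (260 - 144) = 103/37 + 116 = 4395/37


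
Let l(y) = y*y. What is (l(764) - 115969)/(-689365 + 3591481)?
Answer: 155909/967372 ≈ 0.16117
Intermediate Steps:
l(y) = y**2
(l(764) - 115969)/(-689365 + 3591481) = (764**2 - 115969)/(-689365 + 3591481) = (583696 - 115969)/2902116 = 467727*(1/2902116) = 155909/967372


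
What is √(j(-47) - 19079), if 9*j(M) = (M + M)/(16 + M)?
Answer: I*√165011357/93 ≈ 138.13*I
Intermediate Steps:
j(M) = 2*M/(9*(16 + M)) (j(M) = ((M + M)/(16 + M))/9 = ((2*M)/(16 + M))/9 = (2*M/(16 + M))/9 = 2*M/(9*(16 + M)))
√(j(-47) - 19079) = √((2/9)*(-47)/(16 - 47) - 19079) = √((2/9)*(-47)/(-31) - 19079) = √((2/9)*(-47)*(-1/31) - 19079) = √(94/279 - 19079) = √(-5322947/279) = I*√165011357/93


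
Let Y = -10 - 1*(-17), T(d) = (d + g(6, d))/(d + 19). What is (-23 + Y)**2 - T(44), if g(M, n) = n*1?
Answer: 16040/63 ≈ 254.60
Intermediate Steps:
g(M, n) = n
T(d) = 2*d/(19 + d) (T(d) = (d + d)/(d + 19) = (2*d)/(19 + d) = 2*d/(19 + d))
Y = 7 (Y = -10 + 17 = 7)
(-23 + Y)**2 - T(44) = (-23 + 7)**2 - 2*44/(19 + 44) = (-16)**2 - 2*44/63 = 256 - 2*44/63 = 256 - 1*88/63 = 256 - 88/63 = 16040/63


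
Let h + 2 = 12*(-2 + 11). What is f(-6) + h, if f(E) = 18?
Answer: 124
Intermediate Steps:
h = 106 (h = -2 + 12*(-2 + 11) = -2 + 12*9 = -2 + 108 = 106)
f(-6) + h = 18 + 106 = 124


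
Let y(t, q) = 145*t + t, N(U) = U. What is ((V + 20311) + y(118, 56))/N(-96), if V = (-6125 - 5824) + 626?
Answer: -3277/12 ≈ -273.08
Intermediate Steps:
V = -11323 (V = -11949 + 626 = -11323)
y(t, q) = 146*t
((V + 20311) + y(118, 56))/N(-96) = ((-11323 + 20311) + 146*118)/(-96) = (8988 + 17228)*(-1/96) = 26216*(-1/96) = -3277/12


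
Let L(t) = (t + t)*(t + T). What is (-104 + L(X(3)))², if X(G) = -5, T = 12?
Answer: 30276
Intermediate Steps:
L(t) = 2*t*(12 + t) (L(t) = (t + t)*(t + 12) = (2*t)*(12 + t) = 2*t*(12 + t))
(-104 + L(X(3)))² = (-104 + 2*(-5)*(12 - 5))² = (-104 + 2*(-5)*7)² = (-104 - 70)² = (-174)² = 30276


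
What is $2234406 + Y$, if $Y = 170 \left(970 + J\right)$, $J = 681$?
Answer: $2515076$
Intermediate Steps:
$Y = 280670$ ($Y = 170 \left(970 + 681\right) = 170 \cdot 1651 = 280670$)
$2234406 + Y = 2234406 + 280670 = 2515076$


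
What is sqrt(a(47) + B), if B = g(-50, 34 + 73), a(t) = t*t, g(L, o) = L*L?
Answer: sqrt(4709) ≈ 68.622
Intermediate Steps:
g(L, o) = L**2
a(t) = t**2
B = 2500 (B = (-50)**2 = 2500)
sqrt(a(47) + B) = sqrt(47**2 + 2500) = sqrt(2209 + 2500) = sqrt(4709)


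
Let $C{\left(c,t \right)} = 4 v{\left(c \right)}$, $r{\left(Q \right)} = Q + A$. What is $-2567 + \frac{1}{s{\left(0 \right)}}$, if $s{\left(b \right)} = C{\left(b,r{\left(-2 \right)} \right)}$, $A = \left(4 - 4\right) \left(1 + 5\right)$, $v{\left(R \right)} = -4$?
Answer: $- \frac{41073}{16} \approx -2567.1$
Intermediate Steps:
$A = 0$ ($A = 0 \cdot 6 = 0$)
$r{\left(Q \right)} = Q$ ($r{\left(Q \right)} = Q + 0 = Q$)
$C{\left(c,t \right)} = -16$ ($C{\left(c,t \right)} = 4 \left(-4\right) = -16$)
$s{\left(b \right)} = -16$
$-2567 + \frac{1}{s{\left(0 \right)}} = -2567 + \frac{1}{-16} = -2567 - \frac{1}{16} = - \frac{41073}{16}$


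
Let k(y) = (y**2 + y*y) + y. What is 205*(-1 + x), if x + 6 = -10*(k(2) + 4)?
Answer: -30135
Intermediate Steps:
k(y) = y + 2*y**2 (k(y) = (y**2 + y**2) + y = 2*y**2 + y = y + 2*y**2)
x = -146 (x = -6 - 10*(2*(1 + 2*2) + 4) = -6 - 10*(2*(1 + 4) + 4) = -6 - 10*(2*5 + 4) = -6 - 10*(10 + 4) = -6 - 10*14 = -6 - 140 = -146)
205*(-1 + x) = 205*(-1 - 146) = 205*(-147) = -30135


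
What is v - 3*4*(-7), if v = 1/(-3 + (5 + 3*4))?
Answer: 1177/14 ≈ 84.071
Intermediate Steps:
v = 1/14 (v = 1/(-3 + (5 + 12)) = 1/(-3 + 17) = 1/14 ≈ 0.071429)
v - 3*4*(-7) = 1/14 - 3*4*(-7) = 1/14 - 12*(-7) = 1/14 + 84 = 1177/14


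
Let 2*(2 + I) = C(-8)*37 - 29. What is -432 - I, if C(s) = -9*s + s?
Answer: -3199/2 ≈ -1599.5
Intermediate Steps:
C(s) = -8*s
I = 2335/2 (I = -2 + (-8*(-8)*37 - 29)/2 = -2 + (64*37 - 29)/2 = -2 + (2368 - 29)/2 = -2 + (1/2)*2339 = -2 + 2339/2 = 2335/2 ≈ 1167.5)
-432 - I = -432 - 1*2335/2 = -432 - 2335/2 = -3199/2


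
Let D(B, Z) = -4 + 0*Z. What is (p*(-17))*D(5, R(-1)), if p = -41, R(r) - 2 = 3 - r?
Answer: -2788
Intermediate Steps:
R(r) = 5 - r (R(r) = 2 + (3 - r) = 5 - r)
D(B, Z) = -4 (D(B, Z) = -4 + 0 = -4)
(p*(-17))*D(5, R(-1)) = -41*(-17)*(-4) = 697*(-4) = -2788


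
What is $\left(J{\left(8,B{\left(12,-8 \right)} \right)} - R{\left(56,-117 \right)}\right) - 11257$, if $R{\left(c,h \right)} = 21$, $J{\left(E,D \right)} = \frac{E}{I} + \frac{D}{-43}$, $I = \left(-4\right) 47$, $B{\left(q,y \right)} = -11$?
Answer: $- \frac{22792407}{2021} \approx -11278.0$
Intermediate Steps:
$I = -188$
$J{\left(E,D \right)} = - \frac{D}{43} - \frac{E}{188}$ ($J{\left(E,D \right)} = \frac{E}{-188} + \frac{D}{-43} = E \left(- \frac{1}{188}\right) + D \left(- \frac{1}{43}\right) = - \frac{E}{188} - \frac{D}{43} = - \frac{D}{43} - \frac{E}{188}$)
$\left(J{\left(8,B{\left(12,-8 \right)} \right)} - R{\left(56,-117 \right)}\right) - 11257 = \left(\left(\left(- \frac{1}{43}\right) \left(-11\right) - \frac{2}{47}\right) - 21\right) - 11257 = \left(\left(\frac{11}{43} - \frac{2}{47}\right) - 21\right) - 11257 = \left(\frac{431}{2021} - 21\right) - 11257 = - \frac{42010}{2021} - 11257 = - \frac{22792407}{2021}$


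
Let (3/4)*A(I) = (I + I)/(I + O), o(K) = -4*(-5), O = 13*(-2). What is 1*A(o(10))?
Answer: -80/9 ≈ -8.8889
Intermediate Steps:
O = -26
o(K) = 20
A(I) = 8*I/(3*(-26 + I)) (A(I) = 4*((I + I)/(I - 26))/3 = 4*((2*I)/(-26 + I))/3 = 4*(2*I/(-26 + I))/3 = 8*I/(3*(-26 + I)))
1*A(o(10)) = 1*((8/3)*20/(-26 + 20)) = 1*((8/3)*20/(-6)) = 1*((8/3)*20*(-⅙)) = 1*(-80/9) = -80/9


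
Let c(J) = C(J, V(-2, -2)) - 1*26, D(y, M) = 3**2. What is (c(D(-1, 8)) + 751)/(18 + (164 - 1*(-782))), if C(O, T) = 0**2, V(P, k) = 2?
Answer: 725/964 ≈ 0.75207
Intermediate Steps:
C(O, T) = 0
D(y, M) = 9
c(J) = -26 (c(J) = 0 - 1*26 = 0 - 26 = -26)
(c(D(-1, 8)) + 751)/(18 + (164 - 1*(-782))) = (-26 + 751)/(18 + (164 - 1*(-782))) = 725/(18 + (164 + 782)) = 725/(18 + 946) = 725/964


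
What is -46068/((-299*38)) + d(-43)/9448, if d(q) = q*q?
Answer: 228129401/53674088 ≈ 4.2503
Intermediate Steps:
d(q) = q**2
-46068/((-299*38)) + d(-43)/9448 = -46068/((-299*38)) + (-43)**2/9448 = -46068/(-11362) + 1849*(1/9448) = -46068*(-1/11362) + 1849/9448 = 23034/5681 + 1849/9448 = 228129401/53674088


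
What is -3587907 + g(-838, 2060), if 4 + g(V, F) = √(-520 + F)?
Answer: -3587911 + 2*√385 ≈ -3.5879e+6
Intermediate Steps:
g(V, F) = -4 + √(-520 + F)
-3587907 + g(-838, 2060) = -3587907 + (-4 + √(-520 + 2060)) = -3587907 + (-4 + √1540) = -3587907 + (-4 + 2*√385) = -3587911 + 2*√385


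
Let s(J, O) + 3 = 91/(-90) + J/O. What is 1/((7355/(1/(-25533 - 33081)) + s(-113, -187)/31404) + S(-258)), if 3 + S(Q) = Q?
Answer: -528529320/227852283118250257 ≈ -2.3196e-9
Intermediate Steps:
S(Q) = -3 + Q
s(J, O) = -361/90 + J/O (s(J, O) = -3 + (91/(-90) + J/O) = -3 + (91*(-1/90) + J/O) = -3 + (-91/90 + J/O) = -361/90 + J/O)
1/((7355/(1/(-25533 - 33081)) + s(-113, -187)/31404) + S(-258)) = 1/((7355/(1/(-25533 - 33081)) + (-361/90 - 113/(-187))/31404) + (-3 - 258)) = 1/((7355/(1/(-58614)) + (-361/90 - 113*(-1/187))*(1/31404)) - 261) = 1/((7355/(-1/58614) + (-361/90 + 113/187)*(1/31404)) - 261) = 1/((7355*(-58614) - 57337/16830*1/31404) - 261) = 1/((-431105970 - 57337/528529320) - 261) = 1/(-227852145172097737/528529320 - 261) = 1/(-227852283118250257/528529320) = -528529320/227852283118250257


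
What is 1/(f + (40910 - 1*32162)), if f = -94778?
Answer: -1/86030 ≈ -1.1624e-5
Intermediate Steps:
1/(f + (40910 - 1*32162)) = 1/(-94778 + (40910 - 1*32162)) = 1/(-94778 + (40910 - 32162)) = 1/(-94778 + 8748) = 1/(-86030) = -1/86030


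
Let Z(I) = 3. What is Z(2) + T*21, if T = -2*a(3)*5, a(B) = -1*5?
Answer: 1053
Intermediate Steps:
a(B) = -5
T = 50 (T = -2*(-5)*5 = 10*5 = 50)
Z(2) + T*21 = 3 + 50*21 = 3 + 1050 = 1053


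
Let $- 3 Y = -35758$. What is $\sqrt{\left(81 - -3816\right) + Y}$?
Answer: $\frac{\sqrt{142347}}{3} \approx 125.76$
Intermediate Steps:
$Y = \frac{35758}{3}$ ($Y = \left(- \frac{1}{3}\right) \left(-35758\right) = \frac{35758}{3} \approx 11919.0$)
$\sqrt{\left(81 - -3816\right) + Y} = \sqrt{\left(81 - -3816\right) + \frac{35758}{3}} = \sqrt{\left(81 + 3816\right) + \frac{35758}{3}} = \sqrt{3897 + \frac{35758}{3}} = \sqrt{\frac{47449}{3}} = \frac{\sqrt{142347}}{3}$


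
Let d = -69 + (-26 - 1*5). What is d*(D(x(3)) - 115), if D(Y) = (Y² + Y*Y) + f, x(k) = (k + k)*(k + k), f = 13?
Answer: -249000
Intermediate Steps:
x(k) = 4*k² (x(k) = (2*k)*(2*k) = 4*k²)
D(Y) = 13 + 2*Y² (D(Y) = (Y² + Y*Y) + 13 = (Y² + Y²) + 13 = 2*Y² + 13 = 13 + 2*Y²)
d = -100 (d = -69 + (-26 - 5) = -69 - 31 = -100)
d*(D(x(3)) - 115) = -100*((13 + 2*(4*3²)²) - 115) = -100*((13 + 2*(4*9)²) - 115) = -100*((13 + 2*36²) - 115) = -100*((13 + 2*1296) - 115) = -100*((13 + 2592) - 115) = -100*(2605 - 115) = -100*2490 = -249000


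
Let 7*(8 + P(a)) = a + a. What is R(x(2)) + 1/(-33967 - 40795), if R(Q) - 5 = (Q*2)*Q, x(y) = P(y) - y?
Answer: 669643185/3663338 ≈ 182.80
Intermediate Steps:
P(a) = -8 + 2*a/7 (P(a) = -8 + (a + a)/7 = -8 + (2*a)/7 = -8 + 2*a/7)
x(y) = -8 - 5*y/7 (x(y) = (-8 + 2*y/7) - y = -8 - 5*y/7)
R(Q) = 5 + 2*Q**2 (R(Q) = 5 + (Q*2)*Q = 5 + (2*Q)*Q = 5 + 2*Q**2)
R(x(2)) + 1/(-33967 - 40795) = (5 + 2*(-8 - 5/7*2)**2) + 1/(-33967 - 40795) = (5 + 2*(-8 - 10/7)**2) + 1/(-74762) = (5 + 2*(-66/7)**2) - 1/74762 = (5 + 2*(4356/49)) - 1/74762 = (5 + 8712/49) - 1/74762 = 8957/49 - 1/74762 = 669643185/3663338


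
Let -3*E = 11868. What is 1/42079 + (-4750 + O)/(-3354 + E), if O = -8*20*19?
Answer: 32780272/30759749 ≈ 1.0657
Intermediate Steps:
E = -3956 (E = -1/3*11868 = -3956)
O = -3040 (O = -160*19 = -3040)
1/42079 + (-4750 + O)/(-3354 + E) = 1/42079 + (-4750 - 3040)/(-3354 - 3956) = 1/42079 - 7790/(-7310) = 1/42079 - 7790*(-1/7310) = 1/42079 + 779/731 = 32780272/30759749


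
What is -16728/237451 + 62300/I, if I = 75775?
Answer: 77289332/102816283 ≈ 0.75172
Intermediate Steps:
-16728/237451 + 62300/I = -16728/237451 + 62300/75775 = -16728*1/237451 + 62300*(1/75775) = -16728/237451 + 356/433 = 77289332/102816283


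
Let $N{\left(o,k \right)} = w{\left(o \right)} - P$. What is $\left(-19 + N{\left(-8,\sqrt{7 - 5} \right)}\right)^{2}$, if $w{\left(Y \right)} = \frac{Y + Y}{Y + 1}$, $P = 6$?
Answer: $\frac{25281}{49} \approx 515.94$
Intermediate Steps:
$w{\left(Y \right)} = \frac{2 Y}{1 + Y}$
$N{\left(o,k \right)} = -6 + \frac{2 o}{1 + o}$ ($N{\left(o,k \right)} = \frac{2 o}{1 + o} - 6 = -6 + \frac{2 o}{1 + o}$)
$\left(-19 + N{\left(-8,\sqrt{7 - 5} \right)}\right)^{2} = \left(-19 + \frac{2 \left(-3 - -16\right)}{1 - 8}\right)^{2} = \left(-19 + \frac{2 \left(-3 + 16\right)}{-7}\right)^{2} = \left(-19 + 2 \left(- \frac{1}{7}\right) 13\right)^{2} = \left(-19 - \frac{26}{7}\right)^{2} = \left(- \frac{159}{7}\right)^{2} = \frac{25281}{49}$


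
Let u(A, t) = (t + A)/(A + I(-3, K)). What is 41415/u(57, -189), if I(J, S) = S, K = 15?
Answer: -22590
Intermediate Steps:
u(A, t) = (A + t)/(15 + A) (u(A, t) = (t + A)/(A + 15) = (A + t)/(15 + A))
41415/u(57, -189) = 41415/(((57 - 189)/(15 + 57))) = 41415/((-132/72)) = 41415/(((1/72)*(-132))) = 41415/(-11/6) = 41415*(-6/11) = -22590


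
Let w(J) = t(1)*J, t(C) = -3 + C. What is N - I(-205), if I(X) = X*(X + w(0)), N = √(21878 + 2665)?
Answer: -42025 + 9*√303 ≈ -41868.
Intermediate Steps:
N = 9*√303 (N = √24543 = 9*√303 ≈ 156.66)
w(J) = -2*J (w(J) = (-3 + 1)*J = -2*J)
I(X) = X² (I(X) = X*(X - 2*0) = X*(X + 0) = X*X = X²)
N - I(-205) = 9*√303 - 1*(-205)² = 9*√303 - 1*42025 = 9*√303 - 42025 = -42025 + 9*√303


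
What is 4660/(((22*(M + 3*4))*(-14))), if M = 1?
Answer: -1165/1001 ≈ -1.1638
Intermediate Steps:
4660/(((22*(M + 3*4))*(-14))) = 4660/(((22*(1 + 3*4))*(-14))) = 4660/(((22*(1 + 12))*(-14))) = 4660/(((22*13)*(-14))) = 4660/((286*(-14))) = 4660/(-4004) = 4660*(-1/4004) = -1165/1001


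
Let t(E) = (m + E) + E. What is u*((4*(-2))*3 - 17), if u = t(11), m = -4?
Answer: -738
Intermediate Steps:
t(E) = -4 + 2*E (t(E) = (-4 + E) + E = -4 + 2*E)
u = 18 (u = -4 + 2*11 = -4 + 22 = 18)
u*((4*(-2))*3 - 17) = 18*((4*(-2))*3 - 17) = 18*(-8*3 - 17) = 18*(-24 - 17) = 18*(-41) = -738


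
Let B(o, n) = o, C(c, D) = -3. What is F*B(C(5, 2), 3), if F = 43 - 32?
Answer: -33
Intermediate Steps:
F = 11
F*B(C(5, 2), 3) = 11*(-3) = -33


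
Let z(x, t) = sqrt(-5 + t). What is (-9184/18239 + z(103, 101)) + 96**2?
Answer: 168081440/18239 + 4*sqrt(6) ≈ 9225.3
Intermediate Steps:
(-9184/18239 + z(103, 101)) + 96**2 = (-9184/18239 + sqrt(-5 + 101)) + 96**2 = (-9184*1/18239 + sqrt(96)) + 9216 = (-9184/18239 + 4*sqrt(6)) + 9216 = 168081440/18239 + 4*sqrt(6)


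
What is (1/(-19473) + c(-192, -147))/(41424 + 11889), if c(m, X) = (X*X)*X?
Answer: -61856432380/1038164049 ≈ -59.583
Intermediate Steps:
c(m, X) = X³ (c(m, X) = X²*X = X³)
(1/(-19473) + c(-192, -147))/(41424 + 11889) = (1/(-19473) + (-147)³)/(41424 + 11889) = (-1/19473 - 3176523)/53313 = -61856432380/19473*1/53313 = -61856432380/1038164049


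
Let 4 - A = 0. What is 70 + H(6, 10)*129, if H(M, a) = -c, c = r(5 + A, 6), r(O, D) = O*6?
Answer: -6896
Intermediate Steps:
A = 4 (A = 4 - 1*0 = 4 + 0 = 4)
r(O, D) = 6*O
c = 54 (c = 6*(5 + 4) = 6*9 = 54)
H(M, a) = -54 (H(M, a) = -1*54 = -54)
70 + H(6, 10)*129 = 70 - 54*129 = 70 - 6966 = -6896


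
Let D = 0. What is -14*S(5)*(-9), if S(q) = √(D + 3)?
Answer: 126*√3 ≈ 218.24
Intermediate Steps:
S(q) = √3 (S(q) = √(0 + 3) = √3)
-14*S(5)*(-9) = -14*√3*(-9) = 126*√3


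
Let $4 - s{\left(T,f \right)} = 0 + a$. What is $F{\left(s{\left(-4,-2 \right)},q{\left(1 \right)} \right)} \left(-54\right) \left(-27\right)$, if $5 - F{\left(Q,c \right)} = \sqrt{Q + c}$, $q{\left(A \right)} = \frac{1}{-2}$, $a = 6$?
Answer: $7290 - 729 i \sqrt{10} \approx 7290.0 - 2305.3 i$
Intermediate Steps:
$q{\left(A \right)} = - \frac{1}{2}$
$s{\left(T,f \right)} = -2$ ($s{\left(T,f \right)} = 4 - \left(0 + 6\right) = 4 - 6 = -2$)
$F{\left(Q,c \right)} = 5 - \sqrt{Q + c}$
$F{\left(s{\left(-4,-2 \right)},q{\left(1 \right)} \right)} \left(-54\right) \left(-27\right) = \left(5 - \sqrt{-2 - \frac{1}{2}}\right) \left(-54\right) \left(-27\right) = \left(5 - \sqrt{- \frac{5}{2}}\right) \left(-54\right) \left(-27\right) = \left(5 - \frac{i \sqrt{10}}{2}\right) \left(-54\right) \left(-27\right) = \left(-270 + 27 i \sqrt{10}\right) \left(-27\right) = 7290 - 729 i \sqrt{10}$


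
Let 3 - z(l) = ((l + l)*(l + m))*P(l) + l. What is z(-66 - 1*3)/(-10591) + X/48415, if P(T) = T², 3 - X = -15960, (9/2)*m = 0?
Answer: 313574700669/73251895 ≈ 4280.8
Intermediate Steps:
m = 0 (m = (2/9)*0 = 0)
X = 15963 (X = 3 - 1*(-15960) = 3 + 15960 = 15963)
z(l) = 3 - l - 2*l⁴ (z(l) = 3 - (((l + l)*(l + 0))*l² + l) = 3 - (((2*l)*l)*l² + l) = 3 - ((2*l²)*l² + l) = 3 - (2*l⁴ + l) = 3 - (l + 2*l⁴) = 3 + (-l - 2*l⁴) = 3 - l - 2*l⁴)
z(-66 - 1*3)/(-10591) + X/48415 = (3 - (-66 - 1*3) - 2*(-66 - 1*3)⁴)/(-10591) + 15963/48415 = (3 - (-66 - 3) - 2*(-66 - 3)⁴)*(-1/10591) + 15963*(1/48415) = (3 - 1*(-69) - 2*(-69)⁴)*(-1/10591) + 15963/48415 = (3 + 69 - 2*22667121)*(-1/10591) + 15963/48415 = (3 + 69 - 45334242)*(-1/10591) + 15963/48415 = -45334170*(-1/10591) + 15963/48415 = 6476310/1513 + 15963/48415 = 313574700669/73251895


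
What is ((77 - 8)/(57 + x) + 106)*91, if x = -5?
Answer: 39067/4 ≈ 9766.8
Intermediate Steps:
((77 - 8)/(57 + x) + 106)*91 = ((77 - 8)/(57 - 5) + 106)*91 = (69/52 + 106)*91 = (5581/52)*91 = 39067/4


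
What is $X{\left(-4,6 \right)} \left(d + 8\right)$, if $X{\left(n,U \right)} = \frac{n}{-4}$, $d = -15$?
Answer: $-7$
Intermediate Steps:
$X{\left(n,U \right)} = - \frac{n}{4}$ ($X{\left(n,U \right)} = n \left(- \frac{1}{4}\right) = - \frac{n}{4}$)
$X{\left(-4,6 \right)} \left(d + 8\right) = \left(- \frac{1}{4}\right) \left(-4\right) \left(-15 + 8\right) = 1 \left(-7\right) = -7$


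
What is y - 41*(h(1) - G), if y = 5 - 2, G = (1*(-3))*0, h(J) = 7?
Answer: -284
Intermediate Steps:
G = 0 (G = -3*0 = 0)
y = 3 (y = 5 - 1*2 = 5 - 2 = 3)
y - 41*(h(1) - G) = 3 - 41*(7 - 1*0) = 3 - 41*(7 + 0) = 3 - 41*7 = 3 - 287 = -284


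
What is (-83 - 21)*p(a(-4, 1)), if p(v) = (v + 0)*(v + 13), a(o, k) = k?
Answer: -1456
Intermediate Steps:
p(v) = v*(13 + v)
(-83 - 21)*p(a(-4, 1)) = (-83 - 21)*(1*(13 + 1)) = -104*14 = -1456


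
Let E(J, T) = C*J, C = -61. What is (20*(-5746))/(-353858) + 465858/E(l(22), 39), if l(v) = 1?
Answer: -82420285022/10792669 ≈ -7636.7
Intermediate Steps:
E(J, T) = -61*J
(20*(-5746))/(-353858) + 465858/E(l(22), 39) = (20*(-5746))/(-353858) + 465858/((-61*1)) = -114920*(-1/353858) + 465858/(-61) = 57460/176929 + 465858*(-1/61) = 57460/176929 - 465858/61 = -82420285022/10792669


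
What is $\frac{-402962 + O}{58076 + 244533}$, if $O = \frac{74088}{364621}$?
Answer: $- \frac{146928333314}{110337596189} \approx -1.3316$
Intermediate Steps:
$O = \frac{74088}{364621}$ ($O = 74088 \cdot \frac{1}{364621} = \frac{74088}{364621} \approx 0.20319$)
$\frac{-402962 + O}{58076 + 244533} = \frac{-402962 + \frac{74088}{364621}}{58076 + 244533} = - \frac{146928333314}{364621 \cdot 302609} = \left(- \frac{146928333314}{364621}\right) \frac{1}{302609} = - \frac{146928333314}{110337596189}$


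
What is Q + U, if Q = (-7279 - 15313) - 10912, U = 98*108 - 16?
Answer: -22936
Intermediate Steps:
U = 10568 (U = 10584 - 16 = 10568)
Q = -33504 (Q = -22592 - 10912 = -33504)
Q + U = -33504 + 10568 = -22936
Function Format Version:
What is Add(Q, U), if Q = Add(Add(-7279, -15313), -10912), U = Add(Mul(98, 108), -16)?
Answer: -22936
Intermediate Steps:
U = 10568 (U = Add(10584, -16) = 10568)
Q = -33504 (Q = Add(-22592, -10912) = -33504)
Add(Q, U) = Add(-33504, 10568) = -22936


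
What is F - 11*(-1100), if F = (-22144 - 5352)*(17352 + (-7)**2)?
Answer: -478445796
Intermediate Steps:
F = -478457896 (F = -27496*(17352 + 49) = -27496*17401 = -478457896)
F - 11*(-1100) = -478457896 - 11*(-1100) = -478457896 + 12100 = -478445796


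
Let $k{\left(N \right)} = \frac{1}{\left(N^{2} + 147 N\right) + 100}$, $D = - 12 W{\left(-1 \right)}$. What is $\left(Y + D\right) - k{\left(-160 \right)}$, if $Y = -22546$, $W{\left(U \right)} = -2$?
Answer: $- \frac{49097961}{2180} \approx -22522.0$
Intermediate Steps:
$D = 24$ ($D = \left(-12\right) \left(-2\right) = 24$)
$k{\left(N \right)} = \frac{1}{100 + N^{2} + 147 N}$
$\left(Y + D\right) - k{\left(-160 \right)} = \left(-22546 + 24\right) - \frac{1}{100 + \left(-160\right)^{2} + 147 \left(-160\right)} = -22522 - \frac{1}{100 + 25600 - 23520} = -22522 - \frac{1}{2180} = - \frac{49097961}{2180}$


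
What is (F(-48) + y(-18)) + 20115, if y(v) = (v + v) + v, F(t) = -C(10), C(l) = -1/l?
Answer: 200611/10 ≈ 20061.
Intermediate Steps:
F(t) = ⅒ (F(t) = -(-1)/10 = -1*(-⅒) = ⅒)
y(v) = 3*v (y(v) = 2*v + v = 3*v)
(F(-48) + y(-18)) + 20115 = (⅒ + 3*(-18)) + 20115 = (⅒ - 54) + 20115 = -539/10 + 20115 = 200611/10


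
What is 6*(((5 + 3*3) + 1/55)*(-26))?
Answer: -120276/55 ≈ -2186.8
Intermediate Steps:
6*(((5 + 3*3) + 1/55)*(-26)) = 6*(((5 + 9) + 1/55)*(-26)) = 6*((14 + 1/55)*(-26)) = 6*((771/55)*(-26)) = 6*(-20046/55) = -120276/55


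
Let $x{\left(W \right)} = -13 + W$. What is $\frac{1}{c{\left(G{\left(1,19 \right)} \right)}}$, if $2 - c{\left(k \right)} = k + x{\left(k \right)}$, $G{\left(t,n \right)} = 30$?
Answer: $- \frac{1}{45} \approx -0.022222$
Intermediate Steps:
$c{\left(k \right)} = 15 - 2 k$ ($c{\left(k \right)} = 2 - \left(k + \left(-13 + k\right)\right) = 2 - \left(-13 + 2 k\right) = 15 - 2 k$)
$\frac{1}{c{\left(G{\left(1,19 \right)} \right)}} = \frac{1}{15 - 60} = \frac{1}{-45} = - \frac{1}{45}$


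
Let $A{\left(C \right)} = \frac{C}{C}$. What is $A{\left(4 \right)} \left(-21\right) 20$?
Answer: $-420$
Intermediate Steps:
$A{\left(C \right)} = 1$
$A{\left(4 \right)} \left(-21\right) 20 = 1 \left(-21\right) 20 = \left(-21\right) 20 = -420$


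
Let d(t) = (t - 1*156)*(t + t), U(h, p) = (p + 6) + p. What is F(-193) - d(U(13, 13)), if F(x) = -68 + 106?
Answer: 7974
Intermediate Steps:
F(x) = 38
U(h, p) = 6 + 2*p (U(h, p) = (6 + p) + p = 6 + 2*p)
d(t) = 2*t*(-156 + t) (d(t) = (t - 156)*(2*t) = (-156 + t)*(2*t) = 2*t*(-156 + t))
F(-193) - d(U(13, 13)) = 38 - 2*(6 + 2*13)*(-156 + (6 + 2*13)) = 38 - 2*(6 + 26)*(-156 + (6 + 26)) = 38 - 2*32*(-156 + 32) = 38 - 2*32*(-124) = 38 - 1*(-7936) = 38 + 7936 = 7974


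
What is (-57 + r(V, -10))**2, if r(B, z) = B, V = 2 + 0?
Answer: 3025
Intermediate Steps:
V = 2
(-57 + r(V, -10))**2 = (-57 + 2)**2 = (-55)**2 = 3025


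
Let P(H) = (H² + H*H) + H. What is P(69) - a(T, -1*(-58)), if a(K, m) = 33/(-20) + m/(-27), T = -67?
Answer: 5181191/540 ≈ 9594.8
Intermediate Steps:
P(H) = H + 2*H² (P(H) = (H² + H²) + H = 2*H² + H = H + 2*H²)
a(K, m) = -33/20 - m/27 (a(K, m) = 33*(-1/20) + m*(-1/27) = -33/20 - m/27)
P(69) - a(T, -1*(-58)) = 69*(1 + 2*69) - (-33/20 - (-1)*(-58)/27) = 69*(1 + 138) - (-33/20 - 1/27*58) = 69*139 - (-33/20 - 58/27) = 9591 - 1*(-2051/540) = 9591 + 2051/540 = 5181191/540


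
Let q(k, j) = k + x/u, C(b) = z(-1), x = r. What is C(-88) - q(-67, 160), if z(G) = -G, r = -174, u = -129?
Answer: 2866/43 ≈ 66.651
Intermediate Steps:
x = -174
C(b) = 1 (C(b) = -1*(-1) = 1)
q(k, j) = 58/43 + k (q(k, j) = k - 174/(-129) = k - 174*(-1/129) = k + 58/43 = 58/43 + k)
C(-88) - q(-67, 160) = 1 - (58/43 - 67) = 1 - 1*(-2823/43) = 1 + 2823/43 = 2866/43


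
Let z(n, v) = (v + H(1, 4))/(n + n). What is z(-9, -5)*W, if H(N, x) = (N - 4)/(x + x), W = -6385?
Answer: -274555/144 ≈ -1906.6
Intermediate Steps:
H(N, x) = (-4 + N)/(2*x) (H(N, x) = (-4 + N)/((2*x)) = (-4 + N)*(1/(2*x)) = (-4 + N)/(2*x))
z(n, v) = (-3/8 + v)/(2*n) (z(n, v) = (v + (½)*(-4 + 1)/4)/(n + n) = (v + (½)*(¼)*(-3))/((2*n)) = (v - 3/8)*(1/(2*n)) = (-3/8 + v)*(1/(2*n)) = (-3/8 + v)/(2*n))
z(-9, -5)*W = ((1/16)*(-3 + 8*(-5))/(-9))*(-6385) = ((1/16)*(-⅑)*(-3 - 40))*(-6385) = ((1/16)*(-⅑)*(-43))*(-6385) = (43/144)*(-6385) = -274555/144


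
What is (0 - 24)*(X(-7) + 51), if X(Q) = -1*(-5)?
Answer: -1344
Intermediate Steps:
X(Q) = 5
(0 - 24)*(X(-7) + 51) = (0 - 24)*(5 + 51) = -24*56 = -1344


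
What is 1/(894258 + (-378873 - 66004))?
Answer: 1/449381 ≈ 2.2253e-6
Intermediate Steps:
1/(894258 + (-378873 - 66004)) = 1/(894258 - 444877) = 1/449381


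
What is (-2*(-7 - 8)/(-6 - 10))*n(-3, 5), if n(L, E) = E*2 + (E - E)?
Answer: -75/4 ≈ -18.750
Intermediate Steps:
n(L, E) = 2*E (n(L, E) = 2*E + 0 = 2*E)
(-2*(-7 - 8)/(-6 - 10))*n(-3, 5) = (-2*(-7 - 8)/(-6 - 10))*(2*5) = -(-30)/(-16)*10 = -(-30)*(-1)/16*10 = -2*15/16*10 = -15/8*10 = -75/4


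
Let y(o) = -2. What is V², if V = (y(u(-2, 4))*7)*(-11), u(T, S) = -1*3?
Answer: 23716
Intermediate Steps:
u(T, S) = -3
V = 154 (V = -2*7*(-11) = -14*(-11) = 154)
V² = 154² = 23716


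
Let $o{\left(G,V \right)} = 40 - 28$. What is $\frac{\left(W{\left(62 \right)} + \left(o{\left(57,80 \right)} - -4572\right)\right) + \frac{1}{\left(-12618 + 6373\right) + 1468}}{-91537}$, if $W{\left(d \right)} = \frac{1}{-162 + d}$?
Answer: $- \frac{2189771923}{43727224900} \approx -0.050078$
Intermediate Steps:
$o{\left(G,V \right)} = 12$
$\frac{\left(W{\left(62 \right)} + \left(o{\left(57,80 \right)} - -4572\right)\right) + \frac{1}{\left(-12618 + 6373\right) + 1468}}{-91537} = \frac{\left(\frac{1}{-162 + 62} + \left(12 - -4572\right)\right) + \frac{1}{\left(-12618 + 6373\right) + 1468}}{-91537} = \left(\left(\frac{1}{-100} + \left(12 + 4572\right)\right) + \frac{1}{-6245 + 1468}\right) \left(- \frac{1}{91537}\right) = \left(\left(- \frac{1}{100} + 4584\right) + \frac{1}{-4777}\right) \left(- \frac{1}{91537}\right) = \left(\frac{458399}{100} - \frac{1}{4777}\right) \left(- \frac{1}{91537}\right) = \frac{2189771923}{477700} \left(- \frac{1}{91537}\right) = - \frac{2189771923}{43727224900}$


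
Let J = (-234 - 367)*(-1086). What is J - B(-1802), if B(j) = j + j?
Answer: 656290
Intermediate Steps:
J = 652686 (J = -601*(-1086) = 652686)
B(j) = 2*j
J - B(-1802) = 652686 - 2*(-1802) = 652686 - 1*(-3604) = 652686 + 3604 = 656290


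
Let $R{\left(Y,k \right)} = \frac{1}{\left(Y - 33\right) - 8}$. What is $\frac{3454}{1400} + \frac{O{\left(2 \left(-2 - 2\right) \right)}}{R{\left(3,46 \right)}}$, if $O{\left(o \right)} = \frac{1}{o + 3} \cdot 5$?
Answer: $\frac{28327}{700} \approx 40.467$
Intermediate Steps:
$R{\left(Y,k \right)} = \frac{1}{-41 + Y}$ ($R{\left(Y,k \right)} = \frac{1}{\left(Y - 33\right) - 8} = \frac{1}{\left(-33 + Y\right) - 8} = \frac{1}{-41 + Y}$)
$O{\left(o \right)} = \frac{5}{3 + o}$ ($O{\left(o \right)} = \frac{1}{3 + o} 5 = \frac{5}{3 + o}$)
$\frac{3454}{1400} + \frac{O{\left(2 \left(-2 - 2\right) \right)}}{R{\left(3,46 \right)}} = \frac{3454}{1400} + \frac{5 \frac{1}{3 + 2 \left(-2 - 2\right)}}{\frac{1}{-41 + 3}} = 3454 \cdot \frac{1}{1400} + \frac{5 \frac{1}{3 + 2 \left(-4\right)}}{\frac{1}{-38}} = \frac{1727}{700} + \frac{5 \frac{1}{3 - 8}}{- \frac{1}{38}} = \frac{1727}{700} + \frac{5}{-5} \left(-38\right) = \frac{1727}{700} + 5 \left(- \frac{1}{5}\right) \left(-38\right) = \frac{1727}{700} - -38 = \frac{1727}{700} + 38 = \frac{28327}{700}$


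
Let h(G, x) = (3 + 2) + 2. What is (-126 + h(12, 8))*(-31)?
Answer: 3689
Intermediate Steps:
h(G, x) = 7 (h(G, x) = 5 + 2 = 7)
(-126 + h(12, 8))*(-31) = (-126 + 7)*(-31) = -119*(-31) = 3689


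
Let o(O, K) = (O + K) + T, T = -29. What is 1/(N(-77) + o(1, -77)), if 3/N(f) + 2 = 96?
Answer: -94/9867 ≈ -0.0095267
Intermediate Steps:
N(f) = 3/94 (N(f) = 3/(-2 + 96) = 3/94)
o(O, K) = -29 + K + O (o(O, K) = (O + K) - 29 = (K + O) - 29 = -29 + K + O)
1/(N(-77) + o(1, -77)) = 1/(3/94 + (-29 - 77 + 1)) = 1/(3/94 - 105) = 1/(-9867/94) = -94/9867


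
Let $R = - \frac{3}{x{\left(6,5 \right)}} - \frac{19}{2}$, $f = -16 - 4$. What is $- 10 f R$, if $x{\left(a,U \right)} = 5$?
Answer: $-2020$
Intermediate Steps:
$f = -20$ ($f = -16 - 4 = -20$)
$R = - \frac{101}{10}$ ($R = - \frac{3}{5} - \frac{19}{2} = - \frac{101}{10} \approx -10.1$)
$- 10 f R = \left(-10\right) \left(-20\right) \left(- \frac{101}{10}\right) = 200 \left(- \frac{101}{10}\right) = -2020$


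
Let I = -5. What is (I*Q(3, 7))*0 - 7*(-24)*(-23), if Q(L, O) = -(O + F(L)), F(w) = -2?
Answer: -3864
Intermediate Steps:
Q(L, O) = 2 - O (Q(L, O) = -(O - 2) = -(-2 + O) = 2 - O)
(I*Q(3, 7))*0 - 7*(-24)*(-23) = -5*(2 - 1*7)*0 - 7*(-24)*(-23) = -5*(2 - 7)*0 - (-168)*(-23) = -5*(-5)*0 - 1*3864 = 25*0 - 3864 = 0 - 3864 = -3864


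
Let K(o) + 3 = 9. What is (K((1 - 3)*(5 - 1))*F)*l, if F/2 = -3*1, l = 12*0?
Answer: 0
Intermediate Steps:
K(o) = 6 (K(o) = -3 + 9 = 6)
l = 0
F = -6 (F = 2*(-3*1) = 2*(-3) = -6)
(K((1 - 3)*(5 - 1))*F)*l = (6*(-6))*0 = -36*0 = 0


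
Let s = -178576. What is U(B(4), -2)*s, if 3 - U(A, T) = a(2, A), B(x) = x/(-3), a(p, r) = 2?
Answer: -178576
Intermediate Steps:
B(x) = -x/3 (B(x) = x*(-⅓) = -x/3)
U(A, T) = 1 (U(A, T) = 3 - 1*2 = 3 - 2 = 1)
U(B(4), -2)*s = 1*(-178576) = -178576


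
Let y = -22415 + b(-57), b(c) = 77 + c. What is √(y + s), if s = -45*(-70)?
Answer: I*√19245 ≈ 138.73*I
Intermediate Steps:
y = -22395 (y = -22415 + (77 - 57) = -22415 + 20 = -22395)
s = 3150
√(y + s) = √(-22395 + 3150) = √(-19245) = I*√19245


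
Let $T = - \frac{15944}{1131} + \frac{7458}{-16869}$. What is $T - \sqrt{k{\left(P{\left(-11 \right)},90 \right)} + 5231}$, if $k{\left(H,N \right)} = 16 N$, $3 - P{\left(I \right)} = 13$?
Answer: $- \frac{92464778}{6359613} - \sqrt{6671} \approx -96.216$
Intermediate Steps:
$P{\left(I \right)} = -10$ ($P{\left(I \right)} = 3 - 13 = -10$)
$T = - \frac{92464778}{6359613}$ ($T = \left(-15944\right) \frac{1}{1131} + 7458 \left(- \frac{1}{16869}\right) = - \frac{15944}{1131} - \frac{2486}{5623} = - \frac{92464778}{6359613} \approx -14.539$)
$T - \sqrt{k{\left(P{\left(-11 \right)},90 \right)} + 5231} = - \frac{92464778}{6359613} - \sqrt{16 \cdot 90 + 5231} = - \frac{92464778}{6359613} - \sqrt{1440 + 5231} = - \frac{92464778}{6359613} - \sqrt{6671}$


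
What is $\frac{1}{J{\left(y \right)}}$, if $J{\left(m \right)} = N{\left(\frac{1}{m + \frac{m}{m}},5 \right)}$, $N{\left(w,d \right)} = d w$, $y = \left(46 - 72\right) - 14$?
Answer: $- \frac{39}{5} \approx -7.8$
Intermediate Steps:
$y = -40$ ($y = \left(46 - 72\right) - 14 = -26 - 14 = -40$)
$J{\left(m \right)} = \frac{5}{1 + m}$ ($J{\left(m \right)} = \frac{5}{m + \frac{m}{m}} = \frac{5}{m + 1} = \frac{5}{1 + m}$)
$\frac{1}{J{\left(y \right)}} = \frac{1}{5 \frac{1}{1 - 40}} = \frac{1}{5 \frac{1}{-39}} = \frac{1}{5 \left(- \frac{1}{39}\right)} = \frac{1}{- \frac{5}{39}} = - \frac{39}{5}$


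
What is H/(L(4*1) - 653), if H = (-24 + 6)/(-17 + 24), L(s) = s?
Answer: 18/4543 ≈ 0.0039621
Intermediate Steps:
H = -18/7 ≈ -2.5714
H/(L(4*1) - 653) = -18/7/(4*1 - 653) = -18/7/(4 - 653) = -18/7/(-649) = -1/649*(-18/7) = 18/4543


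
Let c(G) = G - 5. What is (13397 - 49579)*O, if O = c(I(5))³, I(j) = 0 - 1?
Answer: 7815312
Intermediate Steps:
I(j) = -1
c(G) = -5 + G
O = -216 (O = (-5 - 1)³ = (-6)³ = -216)
(13397 - 49579)*O = (13397 - 49579)*(-216) = -36182*(-216) = 7815312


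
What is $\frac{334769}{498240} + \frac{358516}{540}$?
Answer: $\frac{198675319}{298944} \approx 664.59$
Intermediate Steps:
$\frac{334769}{498240} + \frac{358516}{540} = 334769 \cdot \frac{1}{498240} + 358516 \cdot \frac{1}{540} = \frac{334769}{498240} + \frac{89629}{135} = \frac{198675319}{298944}$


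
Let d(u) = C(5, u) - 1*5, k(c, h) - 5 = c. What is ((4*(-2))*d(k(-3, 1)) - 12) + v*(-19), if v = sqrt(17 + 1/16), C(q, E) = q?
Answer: -12 - 19*sqrt(273)/4 ≈ -90.483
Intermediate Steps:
k(c, h) = 5 + c
d(u) = 0 (d(u) = 5 - 1*5 = 5 - 5 = 0)
v = sqrt(273)/4 (v = sqrt(17 + 1/16) = sqrt(273/16) = sqrt(273)/4 ≈ 4.1307)
((4*(-2))*d(k(-3, 1)) - 12) + v*(-19) = ((4*(-2))*0 - 12) + (sqrt(273)/4)*(-19) = (-8*0 - 12) - 19*sqrt(273)/4 = (0 - 12) - 19*sqrt(273)/4 = -12 - 19*sqrt(273)/4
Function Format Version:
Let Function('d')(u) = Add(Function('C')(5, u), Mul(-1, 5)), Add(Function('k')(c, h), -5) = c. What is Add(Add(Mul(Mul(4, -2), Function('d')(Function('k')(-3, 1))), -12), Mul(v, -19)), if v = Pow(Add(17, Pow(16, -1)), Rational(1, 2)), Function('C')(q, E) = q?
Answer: Add(-12, Mul(Rational(-19, 4), Pow(273, Rational(1, 2)))) ≈ -90.483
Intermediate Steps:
Function('k')(c, h) = Add(5, c)
Function('d')(u) = 0 (Function('d')(u) = Add(5, Mul(-1, 5)) = Add(5, -5) = 0)
v = Mul(Rational(1, 4), Pow(273, Rational(1, 2))) (v = Pow(Add(17, Rational(1, 16)), Rational(1, 2)) = Pow(Rational(273, 16), Rational(1, 2)) = Mul(Rational(1, 4), Pow(273, Rational(1, 2))) ≈ 4.1307)
Add(Add(Mul(Mul(4, -2), Function('d')(Function('k')(-3, 1))), -12), Mul(v, -19)) = Add(Add(Mul(Mul(4, -2), 0), -12), Mul(Mul(Rational(1, 4), Pow(273, Rational(1, 2))), -19)) = Add(Add(Mul(-8, 0), -12), Mul(Rational(-19, 4), Pow(273, Rational(1, 2)))) = Add(Add(0, -12), Mul(Rational(-19, 4), Pow(273, Rational(1, 2)))) = Add(-12, Mul(Rational(-19, 4), Pow(273, Rational(1, 2))))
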